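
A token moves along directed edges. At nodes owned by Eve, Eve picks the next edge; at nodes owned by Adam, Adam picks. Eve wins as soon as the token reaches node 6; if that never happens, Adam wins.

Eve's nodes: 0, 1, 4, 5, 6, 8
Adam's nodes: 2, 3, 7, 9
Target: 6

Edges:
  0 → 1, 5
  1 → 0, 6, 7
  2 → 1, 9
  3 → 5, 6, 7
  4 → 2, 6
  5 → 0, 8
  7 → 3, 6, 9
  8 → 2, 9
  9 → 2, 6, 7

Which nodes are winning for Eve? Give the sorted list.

A0 = {6}
A1: add {1, 4} — 1 (Eve) has 1→6; 4 (Eve) has 4→6.
A2: add {0} — 0 (Eve) has 0→1.
A3: add {5} — 5 (Eve) has 5→0.
A4 = A3; e.g. 2 (Adam) can still go to 9. Fixed point.
Eve's winning region = {0, 1, 4, 5, 6}.

0, 1, 4, 5, 6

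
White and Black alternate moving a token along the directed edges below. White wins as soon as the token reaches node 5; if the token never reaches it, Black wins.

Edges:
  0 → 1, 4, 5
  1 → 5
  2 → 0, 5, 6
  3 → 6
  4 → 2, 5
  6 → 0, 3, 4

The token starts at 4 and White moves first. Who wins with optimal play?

White

Track states (vertex, player-to-move).
A0 = {(5,White), (5,Black)}
A1: add {(0,White), (1,White), (1,Black), (2,White), (4,White)}.
(4,White) ∈ A1 ⇒ White forces the target.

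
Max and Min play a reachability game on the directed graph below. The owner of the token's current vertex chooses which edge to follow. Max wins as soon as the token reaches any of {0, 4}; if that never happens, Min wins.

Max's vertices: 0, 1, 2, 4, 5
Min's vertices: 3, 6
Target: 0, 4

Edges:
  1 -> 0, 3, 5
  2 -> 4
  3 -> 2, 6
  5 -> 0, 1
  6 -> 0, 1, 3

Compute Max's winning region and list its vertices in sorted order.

A0 = {0, 4}
A1: add {1, 2, 5} — 1 (Max) has 1→0; 2 (Max) has 2→4; 5 (Max) has 5→0.
A2 = A1; e.g. 3 (Min) can still go to 6. Fixed point.
Max's winning region = {0, 1, 2, 4, 5}.

0, 1, 2, 4, 5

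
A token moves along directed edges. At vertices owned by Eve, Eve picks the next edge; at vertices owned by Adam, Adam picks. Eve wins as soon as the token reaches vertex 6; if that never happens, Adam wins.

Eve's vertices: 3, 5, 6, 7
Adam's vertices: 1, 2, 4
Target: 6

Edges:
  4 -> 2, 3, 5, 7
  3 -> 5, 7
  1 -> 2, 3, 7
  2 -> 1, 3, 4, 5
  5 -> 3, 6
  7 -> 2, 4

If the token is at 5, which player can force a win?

A0 = {6}
A1: add {5} — 5 (Eve) has 5→6.
5 ∈ A1, so Eve can force the target.

Eve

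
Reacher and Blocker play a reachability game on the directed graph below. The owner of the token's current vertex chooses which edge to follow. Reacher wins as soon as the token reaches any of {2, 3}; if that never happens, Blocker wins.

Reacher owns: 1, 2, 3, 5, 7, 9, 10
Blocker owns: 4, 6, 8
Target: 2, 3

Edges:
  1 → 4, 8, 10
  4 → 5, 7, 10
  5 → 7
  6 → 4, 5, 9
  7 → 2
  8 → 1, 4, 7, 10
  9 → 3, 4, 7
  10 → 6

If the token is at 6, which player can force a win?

A0 = {2, 3}
A1: add {7, 9} — 7 (Reacher) has 7→2; 9 (Reacher) has 9→3.
A2: add {5} — 5 (Reacher) has 5→7.
A3 = A2; e.g. 1 (Reacher) has no edge into A2. Fixed point.
6 never enters the attractor, so Blocker can avoid the target forever.

Blocker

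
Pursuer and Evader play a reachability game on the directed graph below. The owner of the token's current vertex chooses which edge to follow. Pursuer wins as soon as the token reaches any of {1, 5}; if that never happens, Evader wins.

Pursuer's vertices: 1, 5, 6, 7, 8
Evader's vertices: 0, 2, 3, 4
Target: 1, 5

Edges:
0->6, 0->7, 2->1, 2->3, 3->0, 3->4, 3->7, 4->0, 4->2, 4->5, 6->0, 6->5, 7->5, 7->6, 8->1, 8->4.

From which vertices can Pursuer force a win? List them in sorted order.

0, 1, 5, 6, 7, 8

A0 = {1, 5}
A1: add {6, 7, 8} — 6 (Pursuer) has 6→5; 7 (Pursuer) has 7→5; 8 (Pursuer) has 8→1.
A2: add {0} — 0 (Evader): all of {6, 7} already in.
A3 = A2; e.g. 2 (Evader) can still go to 3. Fixed point.
Pursuer's winning region = {0, 1, 5, 6, 7, 8}.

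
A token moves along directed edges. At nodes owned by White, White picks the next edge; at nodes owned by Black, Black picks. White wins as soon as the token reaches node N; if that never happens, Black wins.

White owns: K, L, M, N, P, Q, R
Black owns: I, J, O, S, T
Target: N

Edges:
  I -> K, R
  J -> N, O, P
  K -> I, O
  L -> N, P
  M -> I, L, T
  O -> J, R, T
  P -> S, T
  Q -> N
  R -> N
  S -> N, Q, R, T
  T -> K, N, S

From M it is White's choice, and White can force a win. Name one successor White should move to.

A0 = {N}
A1: add {L, Q, R} — L (White) has L→N; Q (White) has Q→N; R (White) has R→N.
A2: add {M} — M (White) has M→L.
A3 = A2; e.g. I (Black) can still go to K. Fixed point.
From M, successor L is in the attractor (rank 1); the other successors I, T are not.

L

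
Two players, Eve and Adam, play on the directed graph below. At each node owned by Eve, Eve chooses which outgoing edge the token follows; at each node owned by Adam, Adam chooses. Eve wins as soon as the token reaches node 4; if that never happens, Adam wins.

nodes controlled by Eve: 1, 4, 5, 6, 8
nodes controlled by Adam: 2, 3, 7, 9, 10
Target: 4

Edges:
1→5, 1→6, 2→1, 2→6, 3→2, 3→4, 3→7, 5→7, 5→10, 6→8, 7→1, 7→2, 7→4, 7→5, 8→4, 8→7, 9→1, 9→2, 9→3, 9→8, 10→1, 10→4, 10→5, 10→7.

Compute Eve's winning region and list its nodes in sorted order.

A0 = {4}
A1: add {8} — 8 (Eve) has 8→4.
A2: add {6} — 6 (Eve) has 6→8.
A3: add {1} — 1 (Eve) has 1→6.
A4: add {2} — 2 (Adam): all of {1, 6} already in.
A5 = A4; e.g. 3 (Adam) can still go to 7. Fixed point.
Eve's winning region = {1, 2, 4, 6, 8}.

1, 2, 4, 6, 8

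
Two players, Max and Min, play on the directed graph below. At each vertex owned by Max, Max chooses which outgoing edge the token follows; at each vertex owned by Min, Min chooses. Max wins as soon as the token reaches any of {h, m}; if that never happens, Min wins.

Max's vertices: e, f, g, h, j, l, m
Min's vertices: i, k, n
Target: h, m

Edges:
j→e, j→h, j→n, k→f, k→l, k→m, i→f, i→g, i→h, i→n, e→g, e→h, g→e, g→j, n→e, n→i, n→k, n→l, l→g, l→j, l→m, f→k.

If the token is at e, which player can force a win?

Max

A0 = {h, m}
A1: add {e, j, l} — e (Max) has e→h; j (Max) has j→h; l (Max) has l→m.
e ∈ A1, so Max can force the target.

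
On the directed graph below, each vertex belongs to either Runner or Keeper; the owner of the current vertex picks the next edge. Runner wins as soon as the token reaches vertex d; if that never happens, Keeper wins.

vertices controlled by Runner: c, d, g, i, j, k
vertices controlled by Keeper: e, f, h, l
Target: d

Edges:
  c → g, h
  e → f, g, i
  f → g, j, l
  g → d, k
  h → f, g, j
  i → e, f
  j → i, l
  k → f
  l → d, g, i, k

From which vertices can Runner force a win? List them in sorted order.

A0 = {d}
A1: add {g} — g (Runner) has g→d.
A2: add {c} — c (Runner) has c→g.
A3 = A2; e.g. e (Keeper) can still go to f. Fixed point.
Runner's winning region = {c, d, g}.

c, d, g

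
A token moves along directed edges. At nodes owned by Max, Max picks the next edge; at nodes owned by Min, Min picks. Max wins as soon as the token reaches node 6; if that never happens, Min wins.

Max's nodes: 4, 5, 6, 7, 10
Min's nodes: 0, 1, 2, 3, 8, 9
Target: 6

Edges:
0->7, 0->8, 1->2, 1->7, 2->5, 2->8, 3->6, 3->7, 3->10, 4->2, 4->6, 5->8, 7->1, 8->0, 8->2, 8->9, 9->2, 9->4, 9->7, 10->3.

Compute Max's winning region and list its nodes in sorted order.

A0 = {6}
A1: add {4} — 4 (Max) has 4→6.
A2 = A1; e.g. 0 (Min) can still go to 7. Fixed point.
Max's winning region = {4, 6}.

4, 6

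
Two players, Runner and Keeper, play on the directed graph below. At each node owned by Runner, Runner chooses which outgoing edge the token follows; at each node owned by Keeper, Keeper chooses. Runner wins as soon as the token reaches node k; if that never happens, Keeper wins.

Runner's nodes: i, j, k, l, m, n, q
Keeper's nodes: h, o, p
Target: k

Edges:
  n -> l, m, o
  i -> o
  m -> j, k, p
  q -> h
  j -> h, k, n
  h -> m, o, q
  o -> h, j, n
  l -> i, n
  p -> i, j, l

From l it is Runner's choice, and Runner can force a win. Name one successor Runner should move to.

A0 = {k}
A1: add {j, m} — j (Runner) has j→k; m (Runner) has m→k.
A2: add {n} — n (Runner) has n→m.
A3: add {l} — l (Runner) has l→n.
A4 = A3; e.g. h (Keeper) can still go to o. Fixed point.
From l, successor n is in the attractor (rank 2); the other successor i is not.

n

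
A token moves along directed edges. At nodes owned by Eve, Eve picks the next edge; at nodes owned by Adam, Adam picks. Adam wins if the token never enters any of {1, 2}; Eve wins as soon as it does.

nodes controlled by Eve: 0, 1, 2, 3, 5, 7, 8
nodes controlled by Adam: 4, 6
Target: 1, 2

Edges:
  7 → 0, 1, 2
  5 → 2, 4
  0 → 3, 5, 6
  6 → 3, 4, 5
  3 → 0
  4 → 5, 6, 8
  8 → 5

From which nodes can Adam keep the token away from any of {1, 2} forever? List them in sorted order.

A0 = {1, 2}
A1: add {5, 7} — 5 (Eve) has 5→2; 7 (Eve) has 7→1.
A2: add {0, 8} — 0 (Eve) has 0→5; 8 (Eve) has 8→5.
A3: add {3} — 3 (Eve) has 3→0.
A4 = A3; e.g. 4 (Adam) can still go to 6. Fixed point.
Eve's attractor = {0, 1, 2, 3, 5, 7, 8}; Adam avoids the target exactly from the complement.

4, 6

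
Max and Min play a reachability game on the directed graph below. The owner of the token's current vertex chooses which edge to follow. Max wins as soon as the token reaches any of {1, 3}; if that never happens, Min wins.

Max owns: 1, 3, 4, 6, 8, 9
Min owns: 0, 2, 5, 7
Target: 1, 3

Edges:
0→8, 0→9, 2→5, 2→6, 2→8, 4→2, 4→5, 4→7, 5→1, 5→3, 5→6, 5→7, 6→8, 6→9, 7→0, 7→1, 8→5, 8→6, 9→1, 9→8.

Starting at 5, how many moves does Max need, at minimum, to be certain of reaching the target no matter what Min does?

6

A0 = {1, 3}
A1: add {9} — 9 (Max) has 9→1.
A2: add {6} — 6 (Max) has 6→9.
A3: add {8} — 8 (Max) has 8→6.
A4: add {0} — 0 (Min): all of {8, 9} already in.
A5: add {7} — 7 (Min): all of {0, 1} already in.
A6: add {4, 5} — 4 (Max) has 4→7; 5 (Min): all of {1, 3, 6, 7} already in.
5 enters the attractor at level 6, so Max can force the target in 6 moves from there.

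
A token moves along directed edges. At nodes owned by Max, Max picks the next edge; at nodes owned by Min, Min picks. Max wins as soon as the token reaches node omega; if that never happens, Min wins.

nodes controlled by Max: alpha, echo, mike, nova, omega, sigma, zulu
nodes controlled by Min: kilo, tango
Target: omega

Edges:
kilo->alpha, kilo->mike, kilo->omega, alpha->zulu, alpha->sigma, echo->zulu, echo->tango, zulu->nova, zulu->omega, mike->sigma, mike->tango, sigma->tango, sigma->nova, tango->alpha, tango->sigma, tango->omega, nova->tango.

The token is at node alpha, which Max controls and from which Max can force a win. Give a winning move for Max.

zulu

A0 = {omega}
A1: add {zulu} — zulu (Max) has zulu→omega.
A2: add {alpha, echo} — alpha (Max) has alpha→zulu; echo (Max) has echo→zulu.
A3 = A2; e.g. kilo (Min) can still go to mike. Fixed point.
From alpha, successor zulu is in the attractor (rank 1); the other successor sigma is not.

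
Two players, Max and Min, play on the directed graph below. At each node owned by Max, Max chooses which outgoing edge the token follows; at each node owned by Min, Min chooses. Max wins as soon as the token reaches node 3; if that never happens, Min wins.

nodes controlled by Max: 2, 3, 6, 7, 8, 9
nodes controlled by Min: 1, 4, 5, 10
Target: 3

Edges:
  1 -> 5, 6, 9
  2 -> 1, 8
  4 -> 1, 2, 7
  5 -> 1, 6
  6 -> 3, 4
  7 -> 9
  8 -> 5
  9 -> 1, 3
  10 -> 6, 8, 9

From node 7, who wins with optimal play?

A0 = {3}
A1: add {6, 9} — 6 (Max) has 6→3; 9 (Max) has 9→3.
A2: add {7} — 7 (Max) has 7→9.
A3 = A2; e.g. 1 (Min) can still go to 5. Fixed point.
7 ∈ A2, so Max can force the target.

Max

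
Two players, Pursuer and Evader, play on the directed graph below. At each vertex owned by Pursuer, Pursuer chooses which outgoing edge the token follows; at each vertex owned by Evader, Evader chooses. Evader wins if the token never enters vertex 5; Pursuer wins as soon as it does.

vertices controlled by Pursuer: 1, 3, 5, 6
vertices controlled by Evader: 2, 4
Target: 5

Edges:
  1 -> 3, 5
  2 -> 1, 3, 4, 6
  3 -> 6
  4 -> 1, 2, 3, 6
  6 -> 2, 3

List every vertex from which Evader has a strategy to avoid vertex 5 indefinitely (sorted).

A0 = {5}
A1: add {1} — 1 (Pursuer) has 1→5.
A2 = A1; e.g. 2 (Evader) can still go to 3. Fixed point.
Pursuer's attractor = {1, 5}; Evader avoids the target exactly from the complement.

2, 3, 4, 6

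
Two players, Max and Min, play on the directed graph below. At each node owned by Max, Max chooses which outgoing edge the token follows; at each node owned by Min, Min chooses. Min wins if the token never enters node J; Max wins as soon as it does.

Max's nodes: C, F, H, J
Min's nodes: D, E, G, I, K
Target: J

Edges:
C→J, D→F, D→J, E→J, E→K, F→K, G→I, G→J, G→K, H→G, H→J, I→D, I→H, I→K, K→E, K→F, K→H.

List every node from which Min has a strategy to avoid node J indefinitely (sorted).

D, E, F, G, I, K

A0 = {J}
A1: add {C, H} — C (Max) has C→J; H (Max) has H→J.
A2 = A1; e.g. D (Min) can still go to F. Fixed point.
Max's attractor = {C, H, J}; Min avoids the target exactly from the complement.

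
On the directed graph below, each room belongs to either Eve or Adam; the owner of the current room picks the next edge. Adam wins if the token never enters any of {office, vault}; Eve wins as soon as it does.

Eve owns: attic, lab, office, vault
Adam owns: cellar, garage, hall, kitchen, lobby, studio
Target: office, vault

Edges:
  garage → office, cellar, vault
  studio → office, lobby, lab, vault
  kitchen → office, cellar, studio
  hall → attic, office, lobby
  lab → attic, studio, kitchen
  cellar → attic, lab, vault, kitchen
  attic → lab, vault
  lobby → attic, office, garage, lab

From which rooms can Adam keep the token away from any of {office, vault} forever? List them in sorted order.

A0 = {office, vault}
A1: add {attic} — attic (Eve) has attic→vault.
A2: add {lab} — lab (Eve) has lab→attic.
A3 = A2; e.g. cellar (Adam) can still go to kitchen. Fixed point.
Eve's attractor = {attic, lab, office, vault}; Adam avoids the target exactly from the complement.

cellar, garage, hall, kitchen, lobby, studio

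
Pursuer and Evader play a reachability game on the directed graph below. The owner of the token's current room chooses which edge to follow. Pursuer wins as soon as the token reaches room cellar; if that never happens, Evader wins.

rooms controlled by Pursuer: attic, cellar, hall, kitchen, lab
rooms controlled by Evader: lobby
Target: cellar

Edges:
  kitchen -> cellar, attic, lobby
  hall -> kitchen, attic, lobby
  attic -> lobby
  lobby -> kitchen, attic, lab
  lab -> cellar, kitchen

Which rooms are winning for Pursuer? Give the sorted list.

cellar, hall, kitchen, lab

A0 = {cellar}
A1: add {kitchen, lab} — kitchen (Pursuer) has kitchen→cellar; lab (Pursuer) has lab→cellar.
A2: add {hall} — hall (Pursuer) has hall→kitchen.
A3 = A2; e.g. attic (Pursuer) has no edge into A2. Fixed point.
Pursuer's winning region = {cellar, hall, kitchen, lab}.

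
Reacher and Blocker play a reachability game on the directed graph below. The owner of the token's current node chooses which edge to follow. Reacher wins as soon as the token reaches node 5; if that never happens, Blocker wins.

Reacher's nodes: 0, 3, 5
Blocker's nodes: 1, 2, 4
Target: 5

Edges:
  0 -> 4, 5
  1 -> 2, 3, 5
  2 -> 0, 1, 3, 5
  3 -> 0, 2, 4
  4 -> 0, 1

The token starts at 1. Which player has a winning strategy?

A0 = {5}
A1: add {0} — 0 (Reacher) has 0→5.
A2: add {3} — 3 (Reacher) has 3→0.
A3 = A2; e.g. 1 (Blocker) can still go to 2. Fixed point.
1 never enters the attractor, so Blocker can avoid the target forever.

Blocker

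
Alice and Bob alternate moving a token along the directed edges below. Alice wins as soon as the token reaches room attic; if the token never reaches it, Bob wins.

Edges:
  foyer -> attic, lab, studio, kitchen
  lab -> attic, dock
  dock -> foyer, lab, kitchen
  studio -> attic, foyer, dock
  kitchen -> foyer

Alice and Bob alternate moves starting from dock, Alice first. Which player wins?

Track states (vertex, player-to-move).
A0 = {(attic,Alice), (attic,Bob)}
A1: add {(foyer,Alice), (lab,Alice), (studio,Alice)}.
A2: add {(kitchen,Bob)}.
A3: add {(dock,Alice)}.
(dock,Alice) ∈ A3 ⇒ Alice forces the target.

Alice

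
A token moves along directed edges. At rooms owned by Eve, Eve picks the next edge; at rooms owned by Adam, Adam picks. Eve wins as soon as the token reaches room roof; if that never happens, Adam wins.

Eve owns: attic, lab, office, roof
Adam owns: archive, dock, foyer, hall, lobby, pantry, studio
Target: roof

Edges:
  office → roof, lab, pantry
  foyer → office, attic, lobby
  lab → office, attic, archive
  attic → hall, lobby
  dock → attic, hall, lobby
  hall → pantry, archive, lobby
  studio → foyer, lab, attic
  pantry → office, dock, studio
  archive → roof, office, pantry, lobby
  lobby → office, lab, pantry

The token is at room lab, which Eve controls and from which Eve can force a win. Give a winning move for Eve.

A0 = {roof}
A1: add {office} — office (Eve) has office→roof.
A2: add {lab} — lab (Eve) has lab→office.
A3 = A2; e.g. foyer (Adam) can still go to attic. Fixed point.
From lab, successor office is in the attractor (rank 1); the other successors archive, attic are not.

office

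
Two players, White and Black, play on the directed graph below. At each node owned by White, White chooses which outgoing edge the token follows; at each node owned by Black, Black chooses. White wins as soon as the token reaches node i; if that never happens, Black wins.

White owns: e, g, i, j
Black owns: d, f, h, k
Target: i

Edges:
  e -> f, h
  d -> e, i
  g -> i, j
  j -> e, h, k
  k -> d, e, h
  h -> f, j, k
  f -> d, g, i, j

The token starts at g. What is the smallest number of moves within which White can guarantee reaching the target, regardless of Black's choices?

1

A0 = {i}
A1: add {g} — g (White) has g→i.
A2 = A1; e.g. d (Black) can still go to e. Fixed point.
g enters the attractor at level 1, so White can force the target in 1 move from there.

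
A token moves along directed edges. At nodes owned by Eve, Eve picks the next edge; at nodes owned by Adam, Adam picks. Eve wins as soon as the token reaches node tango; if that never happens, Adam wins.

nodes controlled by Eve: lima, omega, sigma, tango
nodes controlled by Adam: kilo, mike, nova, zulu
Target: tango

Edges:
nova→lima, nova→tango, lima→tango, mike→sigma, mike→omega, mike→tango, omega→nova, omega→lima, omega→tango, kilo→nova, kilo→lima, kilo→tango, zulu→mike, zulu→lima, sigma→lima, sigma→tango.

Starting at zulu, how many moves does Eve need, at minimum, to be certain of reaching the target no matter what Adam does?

3

A0 = {tango}
A1: add {lima, omega, sigma} — sigma (Eve) has sigma→tango; omega (Eve) has omega→tango; lima (Eve) has lima→tango.
A2: add {mike, nova} — mike (Adam): all of {sigma, omega, tango} already in; nova (Adam): all of {lima, tango} already in.
A3: add {kilo, zulu} — zulu (Adam): all of {mike, lima} already in; kilo (Adam): all of {nova, lima, tango} already in.
A3 = all vertices. Fixed point.
zulu enters the attractor at level 3, so Eve can force the target in 3 moves from there.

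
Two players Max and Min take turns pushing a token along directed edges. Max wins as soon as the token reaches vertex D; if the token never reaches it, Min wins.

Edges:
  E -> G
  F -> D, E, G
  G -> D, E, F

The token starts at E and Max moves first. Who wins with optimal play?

Min

Track states (vertex, player-to-move).
A0 = {(D,Max), (D,Min)}
A1: add {(F,Max), (G,Max)}.
A2: add {(E,Min)}.
A3 = A2; e.g. (E,Max) stays out. (E,Max) never enters ⇒ Min avoids the target.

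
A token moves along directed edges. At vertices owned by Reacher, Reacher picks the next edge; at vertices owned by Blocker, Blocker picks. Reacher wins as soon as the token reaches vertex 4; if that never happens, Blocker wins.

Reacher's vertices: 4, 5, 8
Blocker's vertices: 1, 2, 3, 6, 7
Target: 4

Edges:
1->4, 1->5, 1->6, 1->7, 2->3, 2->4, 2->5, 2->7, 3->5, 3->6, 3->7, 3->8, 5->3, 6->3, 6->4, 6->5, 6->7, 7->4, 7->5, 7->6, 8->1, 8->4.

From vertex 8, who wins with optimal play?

A0 = {4}
A1: add {8} — 8 (Reacher) has 8→4.
A2 = A1; e.g. 1 (Blocker) can still go to 5. Fixed point.
8 ∈ A1, so Reacher can force the target.

Reacher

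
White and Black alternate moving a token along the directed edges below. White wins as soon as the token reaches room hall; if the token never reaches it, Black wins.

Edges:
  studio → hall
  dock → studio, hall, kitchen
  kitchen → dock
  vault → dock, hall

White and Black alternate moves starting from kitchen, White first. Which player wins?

Black

Track states (vertex, player-to-move).
A0 = {(hall,White), (hall,Black)}
A1: add {(studio,White), (studio,Black), (dock,White), (vault,White)}.
A2: add {(kitchen,Black), (vault,Black)}.
A3 = A2; e.g. (dock,Black) stays out. (kitchen,White) never enters ⇒ Black avoids the target.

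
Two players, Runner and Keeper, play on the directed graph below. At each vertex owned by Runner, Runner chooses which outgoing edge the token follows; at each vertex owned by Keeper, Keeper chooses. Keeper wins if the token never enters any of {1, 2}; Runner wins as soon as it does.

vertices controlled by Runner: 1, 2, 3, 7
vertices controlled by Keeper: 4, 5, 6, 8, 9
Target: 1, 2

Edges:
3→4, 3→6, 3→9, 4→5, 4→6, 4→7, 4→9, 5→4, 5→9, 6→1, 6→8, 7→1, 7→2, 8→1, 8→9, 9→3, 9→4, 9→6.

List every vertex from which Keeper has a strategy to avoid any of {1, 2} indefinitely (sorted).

3, 4, 5, 6, 8, 9

A0 = {1, 2}
A1: add {7} — 7 (Runner) has 7→1.
A2 = A1; e.g. 3 (Runner) has no edge into A1. Fixed point.
Runner's attractor = {1, 2, 7}; Keeper avoids the target exactly from the complement.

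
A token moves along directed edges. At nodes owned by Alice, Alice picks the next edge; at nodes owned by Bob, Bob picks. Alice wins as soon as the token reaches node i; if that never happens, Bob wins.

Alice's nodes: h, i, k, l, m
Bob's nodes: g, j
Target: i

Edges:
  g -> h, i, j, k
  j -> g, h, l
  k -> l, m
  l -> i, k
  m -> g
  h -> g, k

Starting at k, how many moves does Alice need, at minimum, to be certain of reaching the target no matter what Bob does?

A0 = {i}
A1: add {l} — l (Alice) has l→i.
A2: add {k} — k (Alice) has k→l.
k enters the attractor at level 2, so Alice can force the target in 2 moves from there.

2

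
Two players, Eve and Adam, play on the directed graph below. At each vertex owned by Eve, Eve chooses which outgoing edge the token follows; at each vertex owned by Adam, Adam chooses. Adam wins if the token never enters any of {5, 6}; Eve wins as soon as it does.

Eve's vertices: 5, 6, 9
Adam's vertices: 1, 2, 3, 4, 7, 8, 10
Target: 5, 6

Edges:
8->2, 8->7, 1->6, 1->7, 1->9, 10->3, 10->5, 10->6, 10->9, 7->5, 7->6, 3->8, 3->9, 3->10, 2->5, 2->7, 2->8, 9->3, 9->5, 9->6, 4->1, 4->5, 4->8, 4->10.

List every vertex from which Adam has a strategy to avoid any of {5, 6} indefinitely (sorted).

2, 3, 4, 8, 10

A0 = {5, 6}
A1: add {7, 9} — 7 (Adam): all of {5, 6} already in; 9 (Eve) has 9→5.
A2: add {1} — 1 (Adam): all of {6, 7, 9} already in.
A3 = A2; e.g. 2 (Adam) can still go to 8. Fixed point.
Eve's attractor = {1, 5, 6, 7, 9}; Adam avoids the target exactly from the complement.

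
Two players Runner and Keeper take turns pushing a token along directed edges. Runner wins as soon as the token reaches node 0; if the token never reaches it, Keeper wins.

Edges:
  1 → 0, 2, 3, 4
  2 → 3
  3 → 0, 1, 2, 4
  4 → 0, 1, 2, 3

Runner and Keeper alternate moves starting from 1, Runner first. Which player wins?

Track states (vertex, player-to-move).
A0 = {(0,Runner), (0,Keeper)}
A1: add {(1,Runner), (3,Runner), (4,Runner)}.
(1,Runner) ∈ A1 ⇒ Runner forces the target.

Runner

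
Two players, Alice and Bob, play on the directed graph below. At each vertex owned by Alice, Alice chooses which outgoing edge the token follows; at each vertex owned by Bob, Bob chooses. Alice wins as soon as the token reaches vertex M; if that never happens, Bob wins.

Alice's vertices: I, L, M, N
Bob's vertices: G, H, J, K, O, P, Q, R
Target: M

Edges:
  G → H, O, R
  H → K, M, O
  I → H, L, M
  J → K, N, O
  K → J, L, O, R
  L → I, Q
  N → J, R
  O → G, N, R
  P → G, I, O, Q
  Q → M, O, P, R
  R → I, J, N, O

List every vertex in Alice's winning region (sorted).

A0 = {M}
A1: add {I} — I (Alice) has I→M.
A2: add {L} — L (Alice) has L→I.
A3 = A2; e.g. G (Bob) can still go to H. Fixed point.
Alice's winning region = {I, L, M}.

I, L, M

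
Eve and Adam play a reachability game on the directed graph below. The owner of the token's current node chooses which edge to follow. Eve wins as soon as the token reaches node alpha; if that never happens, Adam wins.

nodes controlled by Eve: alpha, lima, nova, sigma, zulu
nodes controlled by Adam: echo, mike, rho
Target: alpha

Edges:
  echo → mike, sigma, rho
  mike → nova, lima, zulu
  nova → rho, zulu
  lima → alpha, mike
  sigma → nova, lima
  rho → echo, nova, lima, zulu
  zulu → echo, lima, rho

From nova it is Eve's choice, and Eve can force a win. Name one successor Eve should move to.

zulu

A0 = {alpha}
A1: add {lima} — lima (Eve) has lima→alpha.
A2: add {sigma, zulu} — sigma (Eve) has sigma→lima; zulu (Eve) has zulu→lima.
A3: add {nova} — nova (Eve) has nova→zulu.
A4: add {mike} — mike (Adam): all of {nova, lima, zulu} already in.
A5 = A4; e.g. echo (Adam) can still go to rho. Fixed point.
From nova, successor zulu is in the attractor (rank 2); the other successor rho is not.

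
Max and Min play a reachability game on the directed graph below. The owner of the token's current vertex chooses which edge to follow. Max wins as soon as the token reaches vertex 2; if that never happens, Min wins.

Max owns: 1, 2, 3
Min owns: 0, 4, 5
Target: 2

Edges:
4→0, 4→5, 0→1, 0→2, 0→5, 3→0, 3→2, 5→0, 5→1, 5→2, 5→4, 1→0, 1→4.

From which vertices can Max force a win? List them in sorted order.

A0 = {2}
A1: add {3} — 3 (Max) has 3→2.
A2 = A1; e.g. 0 (Min) can still go to 1. Fixed point.
Max's winning region = {2, 3}.

2, 3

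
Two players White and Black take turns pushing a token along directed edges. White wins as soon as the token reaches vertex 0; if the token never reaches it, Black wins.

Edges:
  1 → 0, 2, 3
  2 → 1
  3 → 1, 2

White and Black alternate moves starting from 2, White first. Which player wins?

Track states (vertex, player-to-move).
A0 = {(0,White), (0,Black)}
A1: add {(1,White)}.
A2: add {(2,Black)}.
A3: add {(3,White)}.
A4 = A3; e.g. (1,Black) stays out. (2,White) never enters ⇒ Black avoids the target.

Black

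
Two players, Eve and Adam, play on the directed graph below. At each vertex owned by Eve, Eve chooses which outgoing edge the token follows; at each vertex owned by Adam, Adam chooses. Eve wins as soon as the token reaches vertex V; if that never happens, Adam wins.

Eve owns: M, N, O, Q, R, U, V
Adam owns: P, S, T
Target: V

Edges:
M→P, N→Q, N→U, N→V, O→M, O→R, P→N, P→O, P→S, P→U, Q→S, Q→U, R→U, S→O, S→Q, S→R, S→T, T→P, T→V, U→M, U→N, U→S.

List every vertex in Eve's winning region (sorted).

N, O, Q, R, U, V

A0 = {V}
A1: add {N} — N (Eve) has N→V.
A2: add {U} — U (Eve) has U→N.
A3: add {Q, R} — Q (Eve) has Q→U; R (Eve) has R→U.
A4: add {O} — O (Eve) has O→R.
A5 = A4; e.g. M (Eve) has no edge into A4. Fixed point.
Eve's winning region = {N, O, Q, R, U, V}.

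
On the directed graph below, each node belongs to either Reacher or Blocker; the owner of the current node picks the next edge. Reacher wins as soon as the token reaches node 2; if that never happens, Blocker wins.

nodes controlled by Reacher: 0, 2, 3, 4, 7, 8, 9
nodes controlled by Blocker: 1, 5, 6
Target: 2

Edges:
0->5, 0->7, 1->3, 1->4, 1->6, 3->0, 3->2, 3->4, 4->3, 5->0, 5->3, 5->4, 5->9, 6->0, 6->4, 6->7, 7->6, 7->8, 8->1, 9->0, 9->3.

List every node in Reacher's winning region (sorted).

A0 = {2}
A1: add {3} — 3 (Reacher) has 3→2.
A2: add {4, 9} — 4 (Reacher) has 4→3; 9 (Reacher) has 9→3.
A3 = A2; e.g. 0 (Reacher) has no edge into A2. Fixed point.
Reacher's winning region = {2, 3, 4, 9}.

2, 3, 4, 9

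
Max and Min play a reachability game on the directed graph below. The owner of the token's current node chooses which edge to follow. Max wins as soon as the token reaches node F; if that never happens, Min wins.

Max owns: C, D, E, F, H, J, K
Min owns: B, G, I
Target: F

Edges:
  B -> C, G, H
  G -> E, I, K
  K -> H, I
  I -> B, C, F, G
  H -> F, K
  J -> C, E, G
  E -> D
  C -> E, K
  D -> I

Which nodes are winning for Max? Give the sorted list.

A0 = {F}
A1: add {H} — H (Max) has H→F.
A2: add {K} — K (Max) has K→H.
A3: add {C} — C (Max) has C→K.
A4: add {J} — J (Max) has J→C.
A5 = A4; e.g. B (Min) can still go to G. Fixed point.
Max's winning region = {C, F, H, J, K}.

C, F, H, J, K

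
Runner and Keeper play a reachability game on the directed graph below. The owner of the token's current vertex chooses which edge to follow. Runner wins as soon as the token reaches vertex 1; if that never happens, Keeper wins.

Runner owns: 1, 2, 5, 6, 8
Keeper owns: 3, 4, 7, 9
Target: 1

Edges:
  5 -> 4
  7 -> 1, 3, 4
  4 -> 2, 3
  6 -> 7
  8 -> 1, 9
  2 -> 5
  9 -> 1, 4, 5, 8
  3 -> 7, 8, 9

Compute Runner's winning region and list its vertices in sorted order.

A0 = {1}
A1: add {8} — 8 (Runner) has 8→1.
A2 = A1; e.g. 2 (Runner) has no edge into A1. Fixed point.
Runner's winning region = {1, 8}.

1, 8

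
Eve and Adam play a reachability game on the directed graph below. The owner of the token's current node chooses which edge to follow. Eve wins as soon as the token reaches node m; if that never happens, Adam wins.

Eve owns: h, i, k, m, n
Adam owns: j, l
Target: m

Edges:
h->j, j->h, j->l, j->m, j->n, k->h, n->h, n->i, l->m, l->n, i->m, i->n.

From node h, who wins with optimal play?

A0 = {m}
A1: add {i} — i (Eve) has i→m.
A2: add {n} — n (Eve) has n→i.
A3: add {l} — l (Adam): all of {m, n} already in.
A4 = A3; e.g. h (Eve) has no edge into A3. Fixed point.
h never enters the attractor, so Adam can avoid the target forever.

Adam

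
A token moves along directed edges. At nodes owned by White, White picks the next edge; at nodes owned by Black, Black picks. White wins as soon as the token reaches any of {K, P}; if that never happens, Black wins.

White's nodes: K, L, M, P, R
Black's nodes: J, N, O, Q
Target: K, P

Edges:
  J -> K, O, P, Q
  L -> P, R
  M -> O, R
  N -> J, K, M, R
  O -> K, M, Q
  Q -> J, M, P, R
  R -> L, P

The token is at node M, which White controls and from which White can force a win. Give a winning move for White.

R

A0 = {K, P}
A1: add {L, R} — L (White) has L→P; R (White) has R→P.
A2: add {M} — M (White) has M→R.
A3 = A2; e.g. J (Black) can still go to O. Fixed point.
From M, successor R is in the attractor (rank 1); the other successor O is not.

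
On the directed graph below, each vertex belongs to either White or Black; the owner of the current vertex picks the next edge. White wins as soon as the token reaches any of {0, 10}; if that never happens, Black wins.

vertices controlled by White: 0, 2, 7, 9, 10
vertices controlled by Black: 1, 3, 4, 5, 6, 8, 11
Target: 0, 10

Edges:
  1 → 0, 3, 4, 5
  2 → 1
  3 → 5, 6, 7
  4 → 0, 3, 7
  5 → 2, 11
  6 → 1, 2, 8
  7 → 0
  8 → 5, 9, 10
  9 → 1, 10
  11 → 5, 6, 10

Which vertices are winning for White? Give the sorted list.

A0 = {0, 10}
A1: add {7, 9} — 7 (White) has 7→0; 9 (White) has 9→10.
A2 = A1; e.g. 1 (Black) can still go to 3. Fixed point.
White's winning region = {0, 7, 9, 10}.

0, 7, 9, 10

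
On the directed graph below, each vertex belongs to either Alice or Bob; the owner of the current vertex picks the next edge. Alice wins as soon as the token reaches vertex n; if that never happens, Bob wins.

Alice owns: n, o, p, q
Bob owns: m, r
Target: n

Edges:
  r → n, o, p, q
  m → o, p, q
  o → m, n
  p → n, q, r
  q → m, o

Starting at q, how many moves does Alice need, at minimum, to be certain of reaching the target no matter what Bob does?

A0 = {n}
A1: add {o, p} — o (Alice) has o→n; p (Alice) has p→n.
A2: add {q} — q (Alice) has q→o.
q enters the attractor at level 2, so Alice can force the target in 2 moves from there.

2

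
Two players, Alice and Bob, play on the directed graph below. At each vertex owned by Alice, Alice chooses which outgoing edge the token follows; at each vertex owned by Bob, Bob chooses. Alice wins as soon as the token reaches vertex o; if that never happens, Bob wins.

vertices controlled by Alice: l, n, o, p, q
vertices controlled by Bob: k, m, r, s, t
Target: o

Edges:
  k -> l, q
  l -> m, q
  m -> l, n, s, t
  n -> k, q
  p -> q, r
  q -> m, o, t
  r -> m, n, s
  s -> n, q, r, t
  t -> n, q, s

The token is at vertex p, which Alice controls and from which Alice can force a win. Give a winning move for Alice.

A0 = {o}
A1: add {q} — q (Alice) has q→o.
A2: add {l, n, p} — l (Alice) has l→q; n (Alice) has n→q; p (Alice) has p→q.
A3: add {k} — k (Bob): all of {l, q} already in.
A4 = A3; e.g. m (Bob) can still go to s. Fixed point.
From p, successor q is in the attractor (rank 1); the other successor r is not.

q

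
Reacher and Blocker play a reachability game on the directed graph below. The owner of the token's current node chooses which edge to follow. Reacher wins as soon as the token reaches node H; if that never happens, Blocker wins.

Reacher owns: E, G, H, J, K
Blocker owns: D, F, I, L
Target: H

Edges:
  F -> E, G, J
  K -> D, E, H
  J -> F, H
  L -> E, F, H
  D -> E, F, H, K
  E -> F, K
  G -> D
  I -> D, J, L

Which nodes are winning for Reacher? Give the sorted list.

E, H, J, K

A0 = {H}
A1: add {J, K} — J (Reacher) has J→H; K (Reacher) has K→H.
A2: add {E} — E (Reacher) has E→K.
A3 = A2; e.g. D (Blocker) can still go to F. Fixed point.
Reacher's winning region = {E, H, J, K}.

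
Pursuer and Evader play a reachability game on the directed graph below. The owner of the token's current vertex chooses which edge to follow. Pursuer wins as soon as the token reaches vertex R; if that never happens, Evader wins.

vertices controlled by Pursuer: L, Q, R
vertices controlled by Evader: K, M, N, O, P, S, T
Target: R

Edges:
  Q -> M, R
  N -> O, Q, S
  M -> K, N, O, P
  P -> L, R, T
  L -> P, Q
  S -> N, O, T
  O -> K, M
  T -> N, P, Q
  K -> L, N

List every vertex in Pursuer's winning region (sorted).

L, Q, R

A0 = {R}
A1: add {Q} — Q (Pursuer) has Q→R.
A2: add {L} — L (Pursuer) has L→Q.
A3 = A2; e.g. K (Evader) can still go to N. Fixed point.
Pursuer's winning region = {L, Q, R}.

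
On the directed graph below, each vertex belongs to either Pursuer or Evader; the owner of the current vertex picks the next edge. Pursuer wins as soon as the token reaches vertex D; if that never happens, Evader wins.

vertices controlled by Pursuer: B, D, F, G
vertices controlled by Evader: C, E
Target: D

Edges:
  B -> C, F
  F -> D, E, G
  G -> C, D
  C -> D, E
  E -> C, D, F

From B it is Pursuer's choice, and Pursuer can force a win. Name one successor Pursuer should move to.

A0 = {D}
A1: add {F, G} — F (Pursuer) has F→D; G (Pursuer) has G→D.
A2: add {B} — B (Pursuer) has B→F.
A3 = A2; e.g. C (Evader) can still go to E. Fixed point.
From B, successor F is in the attractor (rank 1); the other successor C is not.

F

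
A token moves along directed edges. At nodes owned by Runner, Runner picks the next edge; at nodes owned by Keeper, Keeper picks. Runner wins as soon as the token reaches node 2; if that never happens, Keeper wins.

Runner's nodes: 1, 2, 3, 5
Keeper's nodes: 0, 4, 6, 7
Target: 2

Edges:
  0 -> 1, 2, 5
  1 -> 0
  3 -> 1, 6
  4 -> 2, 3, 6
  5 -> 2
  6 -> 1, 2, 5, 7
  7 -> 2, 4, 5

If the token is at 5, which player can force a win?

A0 = {2}
A1: add {5} — 5 (Runner) has 5→2.
A2 = A1; e.g. 0 (Keeper) can still go to 1. Fixed point.
5 ∈ A1, so Runner can force the target.

Runner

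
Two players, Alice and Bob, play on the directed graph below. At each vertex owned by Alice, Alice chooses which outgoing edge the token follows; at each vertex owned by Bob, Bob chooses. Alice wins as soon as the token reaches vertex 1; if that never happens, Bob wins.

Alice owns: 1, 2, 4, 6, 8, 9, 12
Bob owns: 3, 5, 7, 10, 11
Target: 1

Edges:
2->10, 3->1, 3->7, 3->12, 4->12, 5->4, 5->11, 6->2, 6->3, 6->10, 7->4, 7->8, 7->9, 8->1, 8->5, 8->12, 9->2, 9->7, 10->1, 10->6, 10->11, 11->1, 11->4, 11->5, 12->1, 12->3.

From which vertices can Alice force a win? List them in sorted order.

1, 4, 8, 12

A0 = {1}
A1: add {8, 12} — 8 (Alice) has 8→1; 12 (Alice) has 12→1.
A2: add {4} — 4 (Alice) has 4→12.
A3 = A2; e.g. 2 (Alice) has no edge into A2. Fixed point.
Alice's winning region = {1, 4, 8, 12}.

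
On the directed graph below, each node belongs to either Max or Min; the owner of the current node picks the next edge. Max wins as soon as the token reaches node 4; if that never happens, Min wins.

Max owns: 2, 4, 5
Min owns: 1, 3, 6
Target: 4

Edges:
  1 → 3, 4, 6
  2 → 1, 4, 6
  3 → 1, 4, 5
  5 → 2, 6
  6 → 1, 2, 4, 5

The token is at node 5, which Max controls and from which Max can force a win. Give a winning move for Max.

2

A0 = {4}
A1: add {2} — 2 (Max) has 2→4.
A2: add {5} — 5 (Max) has 5→2.
A3 = A2; e.g. 1 (Min) can still go to 3. Fixed point.
From 5, successor 2 is in the attractor (rank 1); the other successor 6 is not.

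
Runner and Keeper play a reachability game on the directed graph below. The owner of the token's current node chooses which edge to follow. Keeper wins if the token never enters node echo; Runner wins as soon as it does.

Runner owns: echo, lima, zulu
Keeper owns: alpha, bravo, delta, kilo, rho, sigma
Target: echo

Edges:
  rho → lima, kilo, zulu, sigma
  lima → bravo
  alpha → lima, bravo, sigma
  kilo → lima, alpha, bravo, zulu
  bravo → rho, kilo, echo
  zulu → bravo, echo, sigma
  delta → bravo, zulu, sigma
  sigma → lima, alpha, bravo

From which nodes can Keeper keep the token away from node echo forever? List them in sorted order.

A0 = {echo}
A1: add {zulu} — zulu (Runner) has zulu→echo.
A2 = A1; e.g. rho (Keeper) can still go to lima. Fixed point.
Runner's attractor = {echo, zulu}; Keeper avoids the target exactly from the complement.

alpha, bravo, delta, kilo, lima, rho, sigma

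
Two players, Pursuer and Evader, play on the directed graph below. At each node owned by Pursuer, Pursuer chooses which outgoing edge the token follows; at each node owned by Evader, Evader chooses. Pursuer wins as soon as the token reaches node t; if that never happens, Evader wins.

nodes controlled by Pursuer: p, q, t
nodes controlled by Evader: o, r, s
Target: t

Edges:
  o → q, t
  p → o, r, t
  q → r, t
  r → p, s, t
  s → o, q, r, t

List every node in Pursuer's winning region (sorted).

A0 = {t}
A1: add {p, q} — p (Pursuer) has p→t; q (Pursuer) has q→t.
A2: add {o} — o (Evader): all of {q, t} already in.
A3 = A2; e.g. r (Evader) can still go to s. Fixed point.
Pursuer's winning region = {o, p, q, t}.

o, p, q, t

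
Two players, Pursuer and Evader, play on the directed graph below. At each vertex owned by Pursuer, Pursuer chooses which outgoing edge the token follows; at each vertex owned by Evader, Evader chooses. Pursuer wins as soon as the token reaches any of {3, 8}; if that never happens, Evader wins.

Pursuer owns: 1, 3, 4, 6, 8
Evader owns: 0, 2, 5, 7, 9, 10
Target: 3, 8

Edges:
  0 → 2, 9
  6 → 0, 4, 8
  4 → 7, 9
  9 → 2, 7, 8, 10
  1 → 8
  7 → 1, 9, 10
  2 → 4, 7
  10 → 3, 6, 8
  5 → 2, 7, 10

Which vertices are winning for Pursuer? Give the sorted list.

A0 = {3, 8}
A1: add {1, 6} — 1 (Pursuer) has 1→8; 6 (Pursuer) has 6→8.
A2: add {10} — 10 (Evader): all of {3, 6, 8} already in.
A3 = A2; e.g. 0 (Evader) can still go to 2. Fixed point.
Pursuer's winning region = {1, 3, 6, 8, 10}.

1, 3, 6, 8, 10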